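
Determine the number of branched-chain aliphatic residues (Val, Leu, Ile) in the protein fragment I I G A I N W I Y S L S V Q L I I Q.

9

Matching residues: I1, I2, I5, I8, L11, V13, L15, I16, I17.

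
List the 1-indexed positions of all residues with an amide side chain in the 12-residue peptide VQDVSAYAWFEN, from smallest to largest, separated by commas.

2, 12

Only N (asparagine) and Q (glutamine) carry a side-chain carboxamide.
Matching residues: Q2, N12.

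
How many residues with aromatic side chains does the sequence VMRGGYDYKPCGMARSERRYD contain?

Phenylalanine (F), tryptophan (W), and tyrosine (Y) have aromatic ring side chains.
Matching residues: Y6, Y8, Y20.

3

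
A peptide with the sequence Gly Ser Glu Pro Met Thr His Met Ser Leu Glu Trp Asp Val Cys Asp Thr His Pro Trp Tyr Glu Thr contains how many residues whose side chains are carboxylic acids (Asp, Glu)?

5

Matching residues: Glu3, Glu11, Asp13, Asp16, Glu22.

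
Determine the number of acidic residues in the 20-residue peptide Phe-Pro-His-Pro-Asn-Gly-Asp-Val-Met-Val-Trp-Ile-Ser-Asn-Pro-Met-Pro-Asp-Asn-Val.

Aspartate (D) and glutamate (E) have carboxylic-acid side chains and are the acidic amino acids.
Matching residues: Asp7, Asp18.

2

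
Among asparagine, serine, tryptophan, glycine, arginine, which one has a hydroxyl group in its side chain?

The –OH-bearing residues are Ser, Thr (aliphatic alcohols), and Tyr (phenol).
Of the listed options, only serine belongs to this group.

serine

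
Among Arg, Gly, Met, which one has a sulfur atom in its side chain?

The sulfur-bearing residues are cysteine (–SH) and methionine (–S–CH₃).
Of the listed options, only Met belongs to this group.

Met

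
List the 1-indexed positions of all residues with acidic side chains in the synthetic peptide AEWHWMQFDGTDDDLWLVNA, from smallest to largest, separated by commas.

2, 9, 12, 13, 14

The acidic residues are Asp (D) and Glu (E), whose side chains end in a carboxylate group.
Matching residues: E2, D9, D12, D13, D14.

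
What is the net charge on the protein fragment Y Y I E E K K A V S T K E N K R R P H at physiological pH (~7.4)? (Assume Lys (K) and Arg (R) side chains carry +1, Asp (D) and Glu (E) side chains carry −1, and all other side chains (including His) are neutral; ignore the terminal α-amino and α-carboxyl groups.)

Positive (K, R): K6, K7, K12, K15, R16, R17 → +6.
Negative (D, E): E4, E5, E13 → −3.
Net charge = (+6) + (−3) = +3.

+3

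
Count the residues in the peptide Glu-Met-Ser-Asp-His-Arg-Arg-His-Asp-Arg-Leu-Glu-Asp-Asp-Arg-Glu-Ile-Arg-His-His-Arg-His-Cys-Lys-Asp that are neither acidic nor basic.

Acidic: D, E. Basic: K, R, H. All other residues are neither.
Matching residues: Met2, Ser3, Leu11, Ile17, Cys23.

5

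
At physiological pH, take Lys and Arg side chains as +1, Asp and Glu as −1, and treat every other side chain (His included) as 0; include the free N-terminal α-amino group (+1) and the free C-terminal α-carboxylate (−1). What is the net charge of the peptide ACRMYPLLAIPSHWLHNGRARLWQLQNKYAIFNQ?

Positive (K, R): R3, R19, R21, K28 → +4.
Negative (D, E): none → −0.
The N-terminus (+1) and C-terminus (−1) cancel.
Net charge = (+4) + (−0) = +4.

+4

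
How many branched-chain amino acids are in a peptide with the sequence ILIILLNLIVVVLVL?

V, L, and I make up the branched-chain aliphatic group.
Matching residues: I1, L2, I3, I4, L5, L6, L8, I9, V10, V11, V12, L13, V14, L15.

14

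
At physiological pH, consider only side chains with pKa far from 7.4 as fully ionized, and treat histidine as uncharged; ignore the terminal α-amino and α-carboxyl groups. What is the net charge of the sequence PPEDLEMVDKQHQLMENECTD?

Near pH 7.4, K and R contribute +1 each, D and E contribute −1 each, and every other side chain (His included, as stated) is uncharged.
Positive (K, R): K10 → +1.
Negative (D, E): E3, D4, E6, D9, E16, E18, D21 → −7.
Net charge = (+1) + (−7) = −6.

-6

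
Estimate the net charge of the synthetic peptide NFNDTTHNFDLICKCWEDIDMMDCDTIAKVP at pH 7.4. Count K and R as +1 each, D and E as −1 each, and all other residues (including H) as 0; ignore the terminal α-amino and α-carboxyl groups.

-5

Positive (K, R): K14, K29 → +2.
Negative (D, E): D4, D10, E17, D18, D20, D23, D25 → −7.
Net charge = (+2) + (−7) = −5.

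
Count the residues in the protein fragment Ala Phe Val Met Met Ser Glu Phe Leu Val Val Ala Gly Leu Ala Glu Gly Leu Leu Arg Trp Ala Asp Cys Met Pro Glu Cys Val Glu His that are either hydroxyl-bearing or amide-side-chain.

1

Hydroxyl-bearing: S, T, Y. Amide-side-chain: N, Q.
Hydroxyl-bearing residues here: Ser6 (1).
Amide-side-chain residues here: none (0).
The two groups share no amino acid, so total = 1 + 0 = 1.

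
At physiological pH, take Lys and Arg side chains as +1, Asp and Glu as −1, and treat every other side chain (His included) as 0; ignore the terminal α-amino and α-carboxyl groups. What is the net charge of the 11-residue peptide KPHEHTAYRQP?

Positive (K, R): K1, R9 → +2.
Negative (D, E): E4 → −1.
Net charge = (+2) + (−1) = +1.

+1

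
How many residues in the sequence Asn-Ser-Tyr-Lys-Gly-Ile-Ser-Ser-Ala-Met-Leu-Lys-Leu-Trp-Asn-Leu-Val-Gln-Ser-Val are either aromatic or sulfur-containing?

Aromatic: F, W, Y. Sulfur-containing: C, M.
Aromatic residues here: Tyr3, Trp14 (2).
Sulfur-containing residues here: Met10 (1).
The two groups share no amino acid, so total = 2 + 1 = 3.

3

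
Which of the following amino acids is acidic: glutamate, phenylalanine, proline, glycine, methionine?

Only D (aspartate) and E (glutamate) carry a side-chain carboxylic acid.
Of the listed options, only glutamate belongs to this group.

glutamate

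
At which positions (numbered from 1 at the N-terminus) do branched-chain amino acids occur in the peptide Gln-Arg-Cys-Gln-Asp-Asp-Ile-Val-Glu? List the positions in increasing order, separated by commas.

7, 8

Valine (V), leucine (L), and isoleucine (I) are the branched-chain amino acids.
Matching residues: Ile7, Val8.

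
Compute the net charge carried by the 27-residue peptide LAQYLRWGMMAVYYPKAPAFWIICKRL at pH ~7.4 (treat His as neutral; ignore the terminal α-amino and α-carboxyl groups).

+4

Near pH 7.4, K and R contribute +1 each, D and E contribute −1 each, and every other side chain (His included, as stated) is uncharged.
Positive (K, R): R6, K16, K25, R26 → +4.
Negative (D, E): none → −0.
Net charge = (+4) + (−0) = +4.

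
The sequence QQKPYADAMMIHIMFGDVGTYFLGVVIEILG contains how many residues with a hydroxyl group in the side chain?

Serine (S), threonine (T), and tyrosine (Y) each carry a hydroxyl group on the side chain.
Matching residues: Y5, T20, Y21.

3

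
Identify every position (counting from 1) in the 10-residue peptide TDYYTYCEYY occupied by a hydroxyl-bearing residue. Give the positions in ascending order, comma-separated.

1, 3, 4, 5, 6, 9, 10

The –OH-bearing residues are Ser, Thr (aliphatic alcohols), and Tyr (phenol).
Matching residues: T1, Y3, Y4, T5, Y6, Y9, Y10.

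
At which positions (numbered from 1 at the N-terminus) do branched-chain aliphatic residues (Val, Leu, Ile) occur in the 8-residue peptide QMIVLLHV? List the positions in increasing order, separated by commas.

Matching residues: I3, V4, L5, L6, V8.

3, 4, 5, 6, 8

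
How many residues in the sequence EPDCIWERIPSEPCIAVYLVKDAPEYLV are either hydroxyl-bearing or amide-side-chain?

Hydroxyl-bearing: S, T, Y. Amide-side-chain: N, Q.
Hydroxyl-bearing residues here: S11, Y18, Y26 (3).
Amide-side-chain residues here: none (0).
The two groups share no amino acid, so total = 3 + 0 = 3.

3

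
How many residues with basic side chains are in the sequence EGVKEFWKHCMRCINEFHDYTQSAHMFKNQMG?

7

The basic amino acids are Lys (K), Arg (R), and His (H).
Matching residues: K4, K8, H9, R12, H18, H25, K28.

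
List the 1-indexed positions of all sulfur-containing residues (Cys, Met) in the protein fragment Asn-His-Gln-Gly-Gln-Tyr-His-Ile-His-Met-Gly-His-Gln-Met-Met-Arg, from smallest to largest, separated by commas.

Matching residues: Met10, Met14, Met15.

10, 14, 15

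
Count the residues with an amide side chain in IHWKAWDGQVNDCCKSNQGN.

5

Asparagine (N) and glutamine (Q) have uncharged amide side chains.
Matching residues: Q9, N11, N17, Q18, N20.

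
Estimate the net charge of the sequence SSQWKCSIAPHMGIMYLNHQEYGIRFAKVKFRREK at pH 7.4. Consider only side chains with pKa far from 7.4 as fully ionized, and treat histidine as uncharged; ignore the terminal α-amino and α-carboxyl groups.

+5

The side chains ionized at physiological pH are Lys/Arg (+1) and Asp/Glu (−1); with His treated as neutral, nothing else contributes.
Positive (K, R): K5, R25, K28, K30, R32, R33, K35 → +7.
Negative (D, E): E21, E34 → −2.
Net charge = (+7) + (−2) = +5.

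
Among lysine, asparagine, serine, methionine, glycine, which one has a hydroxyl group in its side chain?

Serine (S), threonine (T), and tyrosine (Y) each carry a hydroxyl group on the side chain.
Of the listed options, only serine belongs to this group.

serine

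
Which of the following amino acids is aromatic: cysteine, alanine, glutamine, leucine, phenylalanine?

F, W, and Y each carry an aromatic ring on the side chain.
Of the listed options, only phenylalanine belongs to this group.

phenylalanine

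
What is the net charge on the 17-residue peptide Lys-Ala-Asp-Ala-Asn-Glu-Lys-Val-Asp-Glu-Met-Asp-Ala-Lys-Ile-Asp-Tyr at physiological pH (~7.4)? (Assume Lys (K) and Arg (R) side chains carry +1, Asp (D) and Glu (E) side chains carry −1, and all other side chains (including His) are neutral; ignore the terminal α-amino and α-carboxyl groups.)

-3

Positive (K, R): Lys1, Lys7, Lys14 → +3.
Negative (D, E): Asp3, Glu6, Asp9, Glu10, Asp12, Asp16 → −6.
Net charge = (+3) + (−6) = −3.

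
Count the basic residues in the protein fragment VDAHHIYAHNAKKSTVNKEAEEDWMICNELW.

The basic amino acids are Lys (K), Arg (R), and His (H).
Matching residues: H4, H5, H9, K12, K13, K18.

6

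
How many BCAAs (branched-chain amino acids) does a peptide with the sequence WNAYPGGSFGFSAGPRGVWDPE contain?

1

Valine (V), leucine (L), and isoleucine (I) are the branched-chain amino acids.
Matching residues: V18.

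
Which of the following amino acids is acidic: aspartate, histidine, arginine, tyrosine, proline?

The acidic residues are Asp (D) and Glu (E), whose side chains end in a carboxylate group.
Of the listed options, only aspartate belongs to this group.

aspartate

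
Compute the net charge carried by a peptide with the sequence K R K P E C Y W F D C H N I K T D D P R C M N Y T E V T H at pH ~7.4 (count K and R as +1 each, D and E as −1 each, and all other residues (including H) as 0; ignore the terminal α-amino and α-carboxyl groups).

0

Positive (K, R): K1, R2, K3, K15, R20 → +5.
Negative (D, E): E5, D10, D17, D18, E26 → −5.
Net charge = (+5) + (−5) = 0.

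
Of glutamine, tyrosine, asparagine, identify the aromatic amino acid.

tyrosine

Phenylalanine (F), tryptophan (W), and tyrosine (Y) have aromatic ring side chains.
Of the listed options, only tyrosine belongs to this group.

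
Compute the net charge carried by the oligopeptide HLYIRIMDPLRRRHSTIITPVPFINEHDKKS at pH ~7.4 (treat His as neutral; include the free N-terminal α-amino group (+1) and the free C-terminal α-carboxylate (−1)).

+3

Near pH 7.4, K and R contribute +1 each, D and E contribute −1 each, and every other side chain (His included, as stated) is uncharged.
Positive (K, R): R5, R11, R12, R13, K29, K30 → +6.
Negative (D, E): D8, E26, D28 → −3.
The N-terminus (+1) and C-terminus (−1) cancel.
Net charge = (+6) + (−3) = +3.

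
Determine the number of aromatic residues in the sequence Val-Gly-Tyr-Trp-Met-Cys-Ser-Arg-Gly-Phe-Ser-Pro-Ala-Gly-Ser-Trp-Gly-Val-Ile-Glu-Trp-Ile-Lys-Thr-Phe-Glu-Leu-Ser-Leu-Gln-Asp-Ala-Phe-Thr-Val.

The aromatic amino acids are Phe (F, benzyl), Trp (W, indole), and Tyr (Y, phenol).
Matching residues: Tyr3, Trp4, Phe10, Trp16, Trp21, Phe25, Phe33.

7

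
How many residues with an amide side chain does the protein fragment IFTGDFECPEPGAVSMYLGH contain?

0

Only N (asparagine) and Q (glutamine) carry a side-chain carboxamide.
None of the 20 residues belong to this group.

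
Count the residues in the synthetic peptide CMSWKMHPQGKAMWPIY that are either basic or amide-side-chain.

Basic: H, K, R. Amide-side-chain: N, Q.
Basic residues here: K5, H7, K11 (3).
Amide-side-chain residues here: Q9 (1).
The two groups share no amino acid, so total = 3 + 1 = 4.

4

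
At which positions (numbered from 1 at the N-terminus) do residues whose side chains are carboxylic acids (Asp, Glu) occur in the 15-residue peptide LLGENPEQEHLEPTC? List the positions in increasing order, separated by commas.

4, 7, 9, 12

Matching residues: E4, E7, E9, E12.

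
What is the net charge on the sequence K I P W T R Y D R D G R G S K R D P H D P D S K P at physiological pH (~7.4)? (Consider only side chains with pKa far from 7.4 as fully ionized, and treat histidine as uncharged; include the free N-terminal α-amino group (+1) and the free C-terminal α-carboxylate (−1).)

At pH ~7.4 the Lys and Arg side chains are protonated (+1), the Asp and Glu side chains are deprotonated (−1), and with His taken as neutral all other side chains carry no charge.
Positive (K, R): K1, R6, R9, R12, K15, R16, K24 → +7.
Negative (D, E): D8, D10, D17, D20, D22 → −5.
The N-terminus (+1) and C-terminus (−1) cancel.
Net charge = (+7) + (−5) = +2.

+2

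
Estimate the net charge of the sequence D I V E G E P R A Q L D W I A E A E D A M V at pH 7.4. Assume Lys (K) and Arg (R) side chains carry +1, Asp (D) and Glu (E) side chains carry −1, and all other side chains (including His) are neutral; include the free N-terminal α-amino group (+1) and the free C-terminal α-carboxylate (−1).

Positive (K, R): R8 → +1.
Negative (D, E): D1, E4, E6, D12, E16, E18, D19 → −7.
The N-terminus (+1) and C-terminus (−1) cancel.
Net charge = (+1) + (−7) = −6.

-6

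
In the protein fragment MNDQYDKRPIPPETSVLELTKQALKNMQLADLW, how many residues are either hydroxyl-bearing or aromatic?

Hydroxyl-bearing: S, T, Y. Aromatic: F, W, Y.
Hydroxyl-bearing residues here: Y5, T14, S15, T20 (4).
Aromatic residues here: Y5, W33 (2).
Y is in both groups, so the 1 Y residue must not be double-counted.
Total = 4 + 2 − 1 = 5.

5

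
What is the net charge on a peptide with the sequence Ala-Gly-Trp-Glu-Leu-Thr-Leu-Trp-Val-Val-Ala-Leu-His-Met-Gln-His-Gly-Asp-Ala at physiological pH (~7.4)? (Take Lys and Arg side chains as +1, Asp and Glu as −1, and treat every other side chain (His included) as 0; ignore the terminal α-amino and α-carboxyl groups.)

-2

Positive (K, R): none → +0.
Negative (D, E): Glu4, Asp18 → −2.
Net charge = (+0) + (−2) = −2.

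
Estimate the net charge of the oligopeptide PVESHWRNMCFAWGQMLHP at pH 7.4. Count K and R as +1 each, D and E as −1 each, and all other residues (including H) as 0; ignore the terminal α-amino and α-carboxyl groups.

0

Positive (K, R): R7 → +1.
Negative (D, E): E3 → −1.
Net charge = (+1) + (−1) = 0.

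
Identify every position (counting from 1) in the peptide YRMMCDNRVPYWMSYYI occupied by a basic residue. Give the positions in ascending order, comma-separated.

2, 8

The basic amino acids are Lys (K), Arg (R), and His (H).
Matching residues: R2, R8.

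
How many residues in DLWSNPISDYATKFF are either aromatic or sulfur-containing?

Aromatic: F, W, Y. Sulfur-containing: C, M.
Aromatic residues here: W3, Y10, F14, F15 (4).
Sulfur-containing residues here: none (0).
The two groups share no amino acid, so total = 4 + 0 = 4.

4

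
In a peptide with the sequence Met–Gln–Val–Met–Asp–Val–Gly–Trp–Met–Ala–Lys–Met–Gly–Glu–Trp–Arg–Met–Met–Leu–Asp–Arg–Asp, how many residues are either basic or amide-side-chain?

4

Basic: H, K, R. Amide-side-chain: N, Q.
Basic residues here: Lys11, Arg16, Arg21 (3).
Amide-side-chain residues here: Gln2 (1).
The two groups share no amino acid, so total = 3 + 1 = 4.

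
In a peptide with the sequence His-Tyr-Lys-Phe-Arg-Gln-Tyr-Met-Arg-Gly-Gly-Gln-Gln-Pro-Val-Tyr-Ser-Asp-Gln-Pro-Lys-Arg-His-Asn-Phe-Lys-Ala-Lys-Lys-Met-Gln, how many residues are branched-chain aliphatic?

1

V, L, and I make up the branched-chain aliphatic group.
Matching residues: Val15.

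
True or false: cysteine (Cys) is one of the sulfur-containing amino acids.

True

Only Cys (C) and Met (M) have a sulfur atom in the side chain.
Cysteine is in this group.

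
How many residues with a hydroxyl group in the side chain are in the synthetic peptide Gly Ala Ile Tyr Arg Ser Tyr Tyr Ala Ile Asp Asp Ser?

5

S, T, and Y are the three residues with a side-chain hydroxyl.
Matching residues: Tyr4, Ser6, Tyr7, Tyr8, Ser13.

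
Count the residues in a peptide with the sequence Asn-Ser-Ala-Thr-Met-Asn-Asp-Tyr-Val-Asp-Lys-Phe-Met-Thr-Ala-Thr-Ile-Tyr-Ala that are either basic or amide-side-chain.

Basic: H, K, R. Amide-side-chain: N, Q.
Basic residues here: Lys11 (1).
Amide-side-chain residues here: Asn1, Asn6 (2).
The two groups share no amino acid, so total = 1 + 2 = 3.

3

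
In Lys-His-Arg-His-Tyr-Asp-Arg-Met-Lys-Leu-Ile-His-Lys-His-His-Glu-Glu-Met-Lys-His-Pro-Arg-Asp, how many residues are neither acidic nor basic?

Acidic: D, E. Basic: K, R, H. All other residues are neither.
Matching residues: Tyr5, Met8, Leu10, Ile11, Met18, Pro21.

6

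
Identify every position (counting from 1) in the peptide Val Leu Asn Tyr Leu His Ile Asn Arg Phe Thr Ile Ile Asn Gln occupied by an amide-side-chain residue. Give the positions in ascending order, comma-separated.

Only N (asparagine) and Q (glutamine) carry a side-chain carboxamide.
Matching residues: Asn3, Asn8, Asn14, Gln15.

3, 8, 14, 15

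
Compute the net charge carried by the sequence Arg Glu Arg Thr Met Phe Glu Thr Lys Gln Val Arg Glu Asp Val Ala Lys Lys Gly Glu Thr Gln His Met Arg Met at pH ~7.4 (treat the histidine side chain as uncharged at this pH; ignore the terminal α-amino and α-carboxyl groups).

+2

Near pH 7.4, K and R contribute +1 each, D and E contribute −1 each, and every other side chain (His included, as stated) is uncharged.
Positive (K, R): Arg1, Arg3, Lys9, Arg12, Lys17, Lys18, Arg25 → +7.
Negative (D, E): Glu2, Glu7, Glu13, Asp14, Glu20 → −5.
Net charge = (+7) + (−5) = +2.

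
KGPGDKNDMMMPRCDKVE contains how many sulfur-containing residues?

4

Cysteine (C, thiol) and methionine (M, thioether) are the two sulfur-containing amino acids.
Matching residues: M9, M10, M11, C14.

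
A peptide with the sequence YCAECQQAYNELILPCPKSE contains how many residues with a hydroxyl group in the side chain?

S, T, and Y are the three residues with a side-chain hydroxyl.
Matching residues: Y1, Y9, S19.

3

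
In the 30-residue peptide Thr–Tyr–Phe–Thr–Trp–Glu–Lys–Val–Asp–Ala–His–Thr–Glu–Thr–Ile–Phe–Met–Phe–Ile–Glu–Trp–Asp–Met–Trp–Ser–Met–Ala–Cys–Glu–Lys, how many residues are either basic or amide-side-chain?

3

Basic: H, K, R. Amide-side-chain: N, Q.
Basic residues here: Lys7, His11, Lys30 (3).
Amide-side-chain residues here: none (0).
The two groups share no amino acid, so total = 3 + 0 = 3.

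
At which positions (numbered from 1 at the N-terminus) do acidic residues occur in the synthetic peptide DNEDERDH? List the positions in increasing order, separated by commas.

1, 3, 4, 5, 7

Aspartate (D) and glutamate (E) have carboxylic-acid side chains and are the acidic amino acids.
Matching residues: D1, E3, D4, E5, D7.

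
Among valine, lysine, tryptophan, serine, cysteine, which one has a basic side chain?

The basic amino acids are Lys (K), Arg (R), and His (H).
Of the listed options, only lysine belongs to this group.

lysine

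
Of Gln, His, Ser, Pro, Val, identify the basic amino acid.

His

Lysine (K), arginine (R), and histidine (H) have basic, nitrogen-containing side chains.
Of the listed options, only His belongs to this group.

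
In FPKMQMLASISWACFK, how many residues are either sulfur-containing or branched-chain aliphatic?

Sulfur-containing: C, M. Branched-chain aliphatic: I, L, V.
Sulfur-containing residues here: M4, M6, C14 (3).
Branched-chain aliphatic residues here: L7, I10 (2).
The two groups share no amino acid, so total = 3 + 2 = 5.

5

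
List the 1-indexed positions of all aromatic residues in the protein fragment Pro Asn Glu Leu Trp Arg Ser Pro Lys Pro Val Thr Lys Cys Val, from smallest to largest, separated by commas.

F, W, and Y each carry an aromatic ring on the side chain.
Matching residues: Trp5.

5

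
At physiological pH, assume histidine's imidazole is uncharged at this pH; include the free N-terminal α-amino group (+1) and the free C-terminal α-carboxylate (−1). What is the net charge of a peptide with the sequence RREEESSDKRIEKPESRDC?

The side chains ionized at physiological pH are Lys/Arg (+1) and Asp/Glu (−1); with His treated as neutral, nothing else contributes.
Positive (K, R): R1, R2, K9, R10, K13, R17 → +6.
Negative (D, E): E3, E4, E5, D8, E12, E15, D18 → −7.
The N-terminus (+1) and C-terminus (−1) cancel.
Net charge = (+6) + (−7) = −1.

-1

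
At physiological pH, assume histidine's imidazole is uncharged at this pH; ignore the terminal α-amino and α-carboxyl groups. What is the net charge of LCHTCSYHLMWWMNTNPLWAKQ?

+1

The side chains ionized at physiological pH are Lys/Arg (+1) and Asp/Glu (−1); with His treated as neutral, nothing else contributes.
Positive (K, R): K21 → +1.
Negative (D, E): none → −0.
Net charge = (+1) + (−0) = +1.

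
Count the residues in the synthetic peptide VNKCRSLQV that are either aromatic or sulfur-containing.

Aromatic: F, W, Y. Sulfur-containing: C, M.
Aromatic residues here: none (0).
Sulfur-containing residues here: C4 (1).
The two groups share no amino acid, so total = 0 + 1 = 1.

1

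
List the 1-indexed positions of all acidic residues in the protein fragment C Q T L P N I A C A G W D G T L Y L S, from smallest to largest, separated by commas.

Only D (aspartate) and E (glutamate) carry a side-chain carboxylic acid.
Matching residues: D13.

13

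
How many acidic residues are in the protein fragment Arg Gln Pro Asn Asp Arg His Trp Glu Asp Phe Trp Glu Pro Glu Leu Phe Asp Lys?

Only D (aspartate) and E (glutamate) carry a side-chain carboxylic acid.
Matching residues: Asp5, Glu9, Asp10, Glu13, Glu15, Asp18.

6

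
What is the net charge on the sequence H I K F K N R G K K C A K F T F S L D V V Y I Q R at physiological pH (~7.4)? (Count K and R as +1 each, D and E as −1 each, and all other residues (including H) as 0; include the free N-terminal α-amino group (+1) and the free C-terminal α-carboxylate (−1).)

+6

Positive (K, R): K3, K5, R7, K9, K10, K13, R25 → +7.
Negative (D, E): D19 → −1.
The N-terminus (+1) and C-terminus (−1) cancel.
Net charge = (+7) + (−1) = +6.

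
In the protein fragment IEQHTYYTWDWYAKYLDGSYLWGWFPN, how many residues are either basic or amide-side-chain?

4

Basic: H, K, R. Amide-side-chain: N, Q.
Basic residues here: H4, K14 (2).
Amide-side-chain residues here: Q3, N27 (2).
The two groups share no amino acid, so total = 2 + 2 = 4.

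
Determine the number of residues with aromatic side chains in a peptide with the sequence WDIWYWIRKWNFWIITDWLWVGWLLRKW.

11

F, W, and Y each carry an aromatic ring on the side chain.
Matching residues: W1, W4, Y5, W6, W10, F12, W13, W18, W20, W23, W28.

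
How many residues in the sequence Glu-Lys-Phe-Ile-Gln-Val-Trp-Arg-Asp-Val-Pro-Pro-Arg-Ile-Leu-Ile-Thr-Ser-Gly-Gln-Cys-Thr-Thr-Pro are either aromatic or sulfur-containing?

3

Aromatic: F, W, Y. Sulfur-containing: C, M.
Aromatic residues here: Phe3, Trp7 (2).
Sulfur-containing residues here: Cys21 (1).
The two groups share no amino acid, so total = 2 + 1 = 3.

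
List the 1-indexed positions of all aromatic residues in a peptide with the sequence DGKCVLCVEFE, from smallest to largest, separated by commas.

10

The aromatic amino acids are Phe (F, benzyl), Trp (W, indole), and Tyr (Y, phenol).
Matching residues: F10.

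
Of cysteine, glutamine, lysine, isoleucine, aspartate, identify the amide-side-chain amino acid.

Asparagine (N) and glutamine (Q) have uncharged amide side chains.
Of the listed options, only glutamine belongs to this group.

glutamine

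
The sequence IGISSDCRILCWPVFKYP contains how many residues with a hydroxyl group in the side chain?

The –OH-bearing residues are Ser, Thr (aliphatic alcohols), and Tyr (phenol).
Matching residues: S4, S5, Y17.

3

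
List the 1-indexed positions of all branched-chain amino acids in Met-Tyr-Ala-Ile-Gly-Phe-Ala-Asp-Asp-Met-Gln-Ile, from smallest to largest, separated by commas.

4, 12

V, L, and I make up the branched-chain aliphatic group.
Matching residues: Ile4, Ile12.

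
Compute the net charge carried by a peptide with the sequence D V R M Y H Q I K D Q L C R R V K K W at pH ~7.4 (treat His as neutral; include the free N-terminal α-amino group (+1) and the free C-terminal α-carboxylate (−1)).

+4

The side chains ionized at physiological pH are Lys/Arg (+1) and Asp/Glu (−1); with His treated as neutral, nothing else contributes.
Positive (K, R): R3, K9, R14, R15, K17, K18 → +6.
Negative (D, E): D1, D10 → −2.
The N-terminus (+1) and C-terminus (−1) cancel.
Net charge = (+6) + (−2) = +4.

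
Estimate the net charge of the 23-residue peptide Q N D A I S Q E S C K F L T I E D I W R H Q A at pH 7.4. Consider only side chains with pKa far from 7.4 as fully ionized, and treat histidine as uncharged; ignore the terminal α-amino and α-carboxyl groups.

-2

Near pH 7.4, K and R contribute +1 each, D and E contribute −1 each, and every other side chain (His included, as stated) is uncharged.
Positive (K, R): K11, R20 → +2.
Negative (D, E): D3, E8, E16, D17 → −4.
Net charge = (+2) + (−4) = −2.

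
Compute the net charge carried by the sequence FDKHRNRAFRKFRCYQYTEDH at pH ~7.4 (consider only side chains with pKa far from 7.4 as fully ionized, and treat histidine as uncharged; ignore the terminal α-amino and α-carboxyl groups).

At pH ~7.4 the Lys and Arg side chains are protonated (+1), the Asp and Glu side chains are deprotonated (−1), and with His taken as neutral all other side chains carry no charge.
Positive (K, R): K3, R5, R7, R10, K11, R13 → +6.
Negative (D, E): D2, E19, D20 → −3.
Net charge = (+6) + (−3) = +3.

+3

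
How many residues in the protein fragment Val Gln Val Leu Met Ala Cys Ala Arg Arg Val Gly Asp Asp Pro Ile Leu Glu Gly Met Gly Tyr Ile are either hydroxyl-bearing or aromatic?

Hydroxyl-bearing: S, T, Y. Aromatic: F, W, Y.
Hydroxyl-bearing residues here: Tyr22 (1).
Aromatic residues here: Tyr22 (1).
Y is in both groups, so the 1 Y residue must not be double-counted.
Total = 1 + 1 − 1 = 1.

1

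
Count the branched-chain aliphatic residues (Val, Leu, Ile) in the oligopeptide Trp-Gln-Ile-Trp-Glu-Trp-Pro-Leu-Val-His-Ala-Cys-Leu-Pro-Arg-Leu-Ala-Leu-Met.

6

Matching residues: Ile3, Leu8, Val9, Leu13, Leu16, Leu18.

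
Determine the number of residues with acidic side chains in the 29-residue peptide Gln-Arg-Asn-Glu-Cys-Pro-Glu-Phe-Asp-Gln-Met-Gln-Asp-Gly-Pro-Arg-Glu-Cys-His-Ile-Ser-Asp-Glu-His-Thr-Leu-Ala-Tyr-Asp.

Aspartate (D) and glutamate (E) have carboxylic-acid side chains and are the acidic amino acids.
Matching residues: Glu4, Glu7, Asp9, Asp13, Glu17, Asp22, Glu23, Asp29.

8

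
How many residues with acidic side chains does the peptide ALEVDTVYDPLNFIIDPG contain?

4

The acidic residues are Asp (D) and Glu (E), whose side chains end in a carboxylate group.
Matching residues: E3, D5, D9, D16.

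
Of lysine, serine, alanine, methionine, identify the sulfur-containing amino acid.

methionine

Only Cys (C) and Met (M) have a sulfur atom in the side chain.
Of the listed options, only methionine belongs to this group.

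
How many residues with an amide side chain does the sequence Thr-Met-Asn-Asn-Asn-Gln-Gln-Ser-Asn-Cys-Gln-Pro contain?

Only N (asparagine) and Q (glutamine) carry a side-chain carboxamide.
Matching residues: Asn3, Asn4, Asn5, Gln6, Gln7, Asn9, Gln11.

7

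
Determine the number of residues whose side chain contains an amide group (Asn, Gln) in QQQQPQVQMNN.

Matching residues: Q1, Q2, Q3, Q4, Q6, Q8, N10, N11.

8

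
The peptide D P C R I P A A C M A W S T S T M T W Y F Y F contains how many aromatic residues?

F, W, and Y each carry an aromatic ring on the side chain.
Matching residues: W12, W19, Y20, F21, Y22, F23.

6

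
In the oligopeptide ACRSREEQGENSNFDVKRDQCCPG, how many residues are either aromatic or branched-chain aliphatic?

Aromatic: F, W, Y. Branched-chain aliphatic: I, L, V.
Aromatic residues here: F14 (1).
Branched-chain aliphatic residues here: V16 (1).
The two groups share no amino acid, so total = 1 + 1 = 2.

2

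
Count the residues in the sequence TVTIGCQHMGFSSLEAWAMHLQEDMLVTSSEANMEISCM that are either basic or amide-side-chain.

5

Basic: H, K, R. Amide-side-chain: N, Q.
Basic residues here: H8, H20 (2).
Amide-side-chain residues here: Q7, Q22, N33 (3).
The two groups share no amino acid, so total = 2 + 3 = 5.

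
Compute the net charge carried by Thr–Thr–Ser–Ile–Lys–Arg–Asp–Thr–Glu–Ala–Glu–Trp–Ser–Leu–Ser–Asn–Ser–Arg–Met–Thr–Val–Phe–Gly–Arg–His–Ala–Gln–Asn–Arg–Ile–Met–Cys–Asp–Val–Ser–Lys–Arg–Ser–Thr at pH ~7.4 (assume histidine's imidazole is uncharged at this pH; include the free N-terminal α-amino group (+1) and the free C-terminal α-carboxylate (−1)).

Near pH 7.4, K and R contribute +1 each, D and E contribute −1 each, and every other side chain (His included, as stated) is uncharged.
Positive (K, R): Lys5, Arg6, Arg18, Arg24, Arg29, Lys36, Arg37 → +7.
Negative (D, E): Asp7, Glu9, Glu11, Asp33 → −4.
The N-terminus (+1) and C-terminus (−1) cancel.
Net charge = (+7) + (−4) = +3.

+3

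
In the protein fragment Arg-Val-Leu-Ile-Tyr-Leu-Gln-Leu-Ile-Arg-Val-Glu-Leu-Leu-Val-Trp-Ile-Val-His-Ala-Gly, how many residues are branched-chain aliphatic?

V, L, and I make up the branched-chain aliphatic group.
Matching residues: Val2, Leu3, Ile4, Leu6, Leu8, Ile9, Val11, Leu13, Leu14, Val15, Ile17, Val18.

12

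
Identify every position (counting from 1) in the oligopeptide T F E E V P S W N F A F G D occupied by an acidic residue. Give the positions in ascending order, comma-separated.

3, 4, 14

Aspartate (D) and glutamate (E) have carboxylic-acid side chains and are the acidic amino acids.
Matching residues: E3, E4, D14.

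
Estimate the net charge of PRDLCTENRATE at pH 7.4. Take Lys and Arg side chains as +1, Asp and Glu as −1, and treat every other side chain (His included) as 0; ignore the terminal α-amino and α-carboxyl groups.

-1

Positive (K, R): R2, R9 → +2.
Negative (D, E): D3, E7, E12 → −3.
Net charge = (+2) + (−3) = −1.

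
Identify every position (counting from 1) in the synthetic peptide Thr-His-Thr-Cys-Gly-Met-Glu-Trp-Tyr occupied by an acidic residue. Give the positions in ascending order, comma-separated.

The acidic residues are Asp (D) and Glu (E), whose side chains end in a carboxylate group.
Matching residues: Glu7.

7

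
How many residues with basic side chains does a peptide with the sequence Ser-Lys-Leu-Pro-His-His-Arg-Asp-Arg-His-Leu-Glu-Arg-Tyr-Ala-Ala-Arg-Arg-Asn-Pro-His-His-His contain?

Lysine (K), arginine (R), and histidine (H) have basic, nitrogen-containing side chains.
Matching residues: Lys2, His5, His6, Arg7, Arg9, His10, Arg13, Arg17, Arg18, His21, His22, His23.

12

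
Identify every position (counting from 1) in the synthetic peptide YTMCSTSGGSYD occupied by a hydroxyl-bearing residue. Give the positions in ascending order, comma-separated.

1, 2, 5, 6, 7, 10, 11

The –OH-bearing residues are Ser, Thr (aliphatic alcohols), and Tyr (phenol).
Matching residues: Y1, T2, S5, T6, S7, S10, Y11.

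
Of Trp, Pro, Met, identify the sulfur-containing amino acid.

Met

Only Cys (C) and Met (M) have a sulfur atom in the side chain.
Of the listed options, only Met belongs to this group.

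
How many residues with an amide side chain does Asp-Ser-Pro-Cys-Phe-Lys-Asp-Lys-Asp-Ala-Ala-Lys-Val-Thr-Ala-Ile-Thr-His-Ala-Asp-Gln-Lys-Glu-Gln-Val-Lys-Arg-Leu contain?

2

Asparagine (N) and glutamine (Q) have uncharged amide side chains.
Matching residues: Gln21, Gln24.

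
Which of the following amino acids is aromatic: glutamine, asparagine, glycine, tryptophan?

Phenylalanine (F), tryptophan (W), and tyrosine (Y) have aromatic ring side chains.
Of the listed options, only tryptophan belongs to this group.

tryptophan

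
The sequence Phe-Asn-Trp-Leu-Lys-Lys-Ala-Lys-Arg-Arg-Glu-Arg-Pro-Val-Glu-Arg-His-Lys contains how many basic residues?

K, R, and H are the three residues with basic side chains (ε-amine, guanidinium, and imidazole respectively).
Matching residues: Lys5, Lys6, Lys8, Arg9, Arg10, Arg12, Arg16, His17, Lys18.

9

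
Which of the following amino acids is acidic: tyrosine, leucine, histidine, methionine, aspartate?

Only D (aspartate) and E (glutamate) carry a side-chain carboxylic acid.
Of the listed options, only aspartate belongs to this group.

aspartate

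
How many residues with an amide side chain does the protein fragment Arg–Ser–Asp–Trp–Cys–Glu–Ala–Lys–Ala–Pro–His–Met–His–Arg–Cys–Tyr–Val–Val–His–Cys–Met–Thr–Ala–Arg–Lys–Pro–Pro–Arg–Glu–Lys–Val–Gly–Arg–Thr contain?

The amide-side-chain residues are Asn (N) and Gln (Q).
None of the 34 residues belong to this group.

0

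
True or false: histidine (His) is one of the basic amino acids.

True

K, R, and H are the three residues with basic side chains (ε-amine, guanidinium, and imidazole respectively).
Histidine is in this group.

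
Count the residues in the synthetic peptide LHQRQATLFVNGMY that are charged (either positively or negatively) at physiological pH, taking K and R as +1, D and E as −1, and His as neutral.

1

Charged side chains at pH ~7.4: K, R (positive); D, E (negative).
Matching residues: R4.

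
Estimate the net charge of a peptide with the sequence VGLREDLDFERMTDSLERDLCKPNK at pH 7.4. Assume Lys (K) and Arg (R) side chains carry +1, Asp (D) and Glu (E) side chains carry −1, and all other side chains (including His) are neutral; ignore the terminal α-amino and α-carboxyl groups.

Positive (K, R): R4, R11, R18, K22, K25 → +5.
Negative (D, E): E5, D6, D8, E10, D14, E17, D19 → −7.
Net charge = (+5) + (−7) = −2.

-2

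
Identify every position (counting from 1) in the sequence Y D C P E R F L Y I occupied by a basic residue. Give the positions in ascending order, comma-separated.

6

K, R, and H are the three residues with basic side chains (ε-amine, guanidinium, and imidazole respectively).
Matching residues: R6.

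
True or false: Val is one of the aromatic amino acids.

F, W, and Y each carry an aromatic ring on the side chain.
Valine is not in this group.

False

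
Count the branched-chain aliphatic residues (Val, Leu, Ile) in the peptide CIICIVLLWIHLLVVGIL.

13

Matching residues: I2, I3, I5, V6, L7, L8, I10, L12, L13, V14, V15, I17, L18.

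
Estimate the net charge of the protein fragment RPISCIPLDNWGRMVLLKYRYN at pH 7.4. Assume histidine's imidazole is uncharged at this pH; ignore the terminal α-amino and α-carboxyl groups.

At pH ~7.4 the Lys and Arg side chains are protonated (+1), the Asp and Glu side chains are deprotonated (−1), and with His taken as neutral all other side chains carry no charge.
Positive (K, R): R1, R13, K18, R20 → +4.
Negative (D, E): D9 → −1.
Net charge = (+4) + (−1) = +3.

+3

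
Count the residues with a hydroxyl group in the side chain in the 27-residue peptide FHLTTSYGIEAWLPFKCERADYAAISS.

Serine (S), threonine (T), and tyrosine (Y) each carry a hydroxyl group on the side chain.
Matching residues: T4, T5, S6, Y7, Y22, S26, S27.

7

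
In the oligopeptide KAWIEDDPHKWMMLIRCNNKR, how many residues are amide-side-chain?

2

The amide-side-chain residues are Asn (N) and Gln (Q).
Matching residues: N18, N19.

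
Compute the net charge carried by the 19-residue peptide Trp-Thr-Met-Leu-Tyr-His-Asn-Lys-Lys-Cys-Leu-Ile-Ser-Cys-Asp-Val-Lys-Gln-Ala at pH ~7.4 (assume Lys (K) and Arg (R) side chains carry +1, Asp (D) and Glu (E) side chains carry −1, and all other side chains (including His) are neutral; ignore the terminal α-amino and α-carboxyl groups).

Positive (K, R): Lys8, Lys9, Lys17 → +3.
Negative (D, E): Asp15 → −1.
Net charge = (+3) + (−1) = +2.

+2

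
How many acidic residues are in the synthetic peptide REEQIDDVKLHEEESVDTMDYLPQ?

Only D (aspartate) and E (glutamate) carry a side-chain carboxylic acid.
Matching residues: E2, E3, D6, D7, E12, E13, E14, D17, D20.

9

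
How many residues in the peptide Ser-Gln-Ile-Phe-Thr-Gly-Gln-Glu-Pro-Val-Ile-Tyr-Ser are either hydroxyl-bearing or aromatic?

Hydroxyl-bearing: S, T, Y. Aromatic: F, W, Y.
Hydroxyl-bearing residues here: Ser1, Thr5, Tyr12, Ser13 (4).
Aromatic residues here: Phe4, Tyr12 (2).
Y is in both groups, so the 1 Y residue must not be double-counted.
Total = 4 + 2 − 1 = 5.

5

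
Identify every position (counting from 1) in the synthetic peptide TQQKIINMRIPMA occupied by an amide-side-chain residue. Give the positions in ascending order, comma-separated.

2, 3, 7

Asparagine (N) and glutamine (Q) have uncharged amide side chains.
Matching residues: Q2, Q3, N7.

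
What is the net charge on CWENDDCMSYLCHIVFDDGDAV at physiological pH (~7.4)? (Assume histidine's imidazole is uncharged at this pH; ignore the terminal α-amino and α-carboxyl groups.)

Near pH 7.4, K and R contribute +1 each, D and E contribute −1 each, and every other side chain (His included, as stated) is uncharged.
Positive (K, R): none → +0.
Negative (D, E): E3, D5, D6, D17, D18, D20 → −6.
Net charge = (+0) + (−6) = −6.

-6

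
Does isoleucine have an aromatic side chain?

No

Phenylalanine (F), tryptophan (W), and tyrosine (Y) have aromatic ring side chains.
Isoleucine is not in this group.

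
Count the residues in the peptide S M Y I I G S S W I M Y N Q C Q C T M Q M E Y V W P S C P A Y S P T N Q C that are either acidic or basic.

Acidic: D, E. Basic: H, K, R.
Acidic residues here: E22 (1).
Basic residues here: none (0).
The two groups share no amino acid, so total = 1 + 0 = 1.

1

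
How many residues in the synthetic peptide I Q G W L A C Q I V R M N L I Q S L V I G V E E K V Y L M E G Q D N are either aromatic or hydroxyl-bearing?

Aromatic: F, W, Y. Hydroxyl-bearing: S, T, Y.
Aromatic residues here: W4, Y27 (2).
Hydroxyl-bearing residues here: S17, Y27 (2).
Y is in both groups, so the 1 Y residue must not be double-counted.
Total = 2 + 2 − 1 = 3.

3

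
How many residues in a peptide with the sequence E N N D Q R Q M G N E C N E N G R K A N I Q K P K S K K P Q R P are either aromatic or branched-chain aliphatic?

Aromatic: F, W, Y. Branched-chain aliphatic: I, L, V.
Aromatic residues here: none (0).
Branched-chain aliphatic residues here: I21 (1).
The two groups share no amino acid, so total = 0 + 1 = 1.

1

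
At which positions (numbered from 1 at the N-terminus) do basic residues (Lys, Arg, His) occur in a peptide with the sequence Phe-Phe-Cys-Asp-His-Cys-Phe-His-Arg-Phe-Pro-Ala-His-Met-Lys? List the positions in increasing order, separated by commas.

5, 8, 9, 13, 15

Matching residues: His5, His8, Arg9, His13, Lys15.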